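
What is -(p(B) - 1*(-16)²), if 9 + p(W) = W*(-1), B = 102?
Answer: 367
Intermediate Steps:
p(W) = -9 - W (p(W) = -9 + W*(-1) = -9 - W)
-(p(B) - 1*(-16)²) = -((-9 - 1*102) - 1*(-16)²) = -((-9 - 102) - 1*256) = -(-111 - 256) = -1*(-367) = 367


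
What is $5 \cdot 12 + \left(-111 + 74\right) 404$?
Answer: $-14888$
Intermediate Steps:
$5 \cdot 12 + \left(-111 + 74\right) 404 = 60 - 14948 = -14888$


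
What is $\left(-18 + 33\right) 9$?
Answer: $135$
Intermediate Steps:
$\left(-18 + 33\right) 9 = 15 \cdot 9 = 135$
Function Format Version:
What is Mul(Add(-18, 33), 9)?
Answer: 135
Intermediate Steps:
Mul(Add(-18, 33), 9) = Mul(15, 9) = 135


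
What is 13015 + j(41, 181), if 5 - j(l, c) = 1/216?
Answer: 2812319/216 ≈ 13020.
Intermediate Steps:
j(l, c) = 1079/216 (j(l, c) = 5 - 1/216 = 1079/216)
13015 + j(41, 181) = 13015 + 1079/216 = 2812319/216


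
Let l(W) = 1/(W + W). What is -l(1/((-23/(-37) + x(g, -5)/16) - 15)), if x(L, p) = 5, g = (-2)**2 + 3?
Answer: 8327/1184 ≈ 7.0329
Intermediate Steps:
g = 7 (g = 4 + 3 = 7)
l(W) = 1/(2*W)
-l(1/((-23/(-37) + x(g, -5)/16) - 15)) = -1/(2*(1/((-23/(-37) + 5/16) - 15))) = -1/(2*(1/((-23*(-1/37) + 5*(1/16)) - 15))) = -1/(2*(1/((23/37 + 5/16) - 15))) = -1/(2*(1/(553/592 - 15))) = -1/(2*(1/(-8327/592))) = -1/(2*(-592/8327)) = -(-8327)/(2*592) = -1*(-8327/1184) = 8327/1184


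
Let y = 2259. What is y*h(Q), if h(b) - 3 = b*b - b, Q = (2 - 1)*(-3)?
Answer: 33885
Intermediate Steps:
Q = -3 (Q = 1*(-3) = -3)
h(b) = 3 + b**2 - b (h(b) = 3 + (b*b - b) = 3 + (b**2 - b) = 3 + b**2 - b)
y*h(Q) = 2259*(3 + (-3)**2 - 1*(-3)) = 2259*(3 + 9 + 3) = 2259*15 = 33885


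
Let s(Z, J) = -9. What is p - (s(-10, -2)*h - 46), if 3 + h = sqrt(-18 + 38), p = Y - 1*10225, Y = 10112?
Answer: -94 + 18*sqrt(5) ≈ -53.751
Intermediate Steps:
p = -113 (p = 10112 - 1*10225 = 10112 - 10225 = -113)
h = -3 + 2*sqrt(5) (h = -3 + sqrt(-18 + 38) = -3 + sqrt(20) = -3 + 2*sqrt(5) ≈ 1.4721)
p - (s(-10, -2)*h - 46) = -113 - (-9*(-3 + 2*sqrt(5)) - 46) = -113 - ((27 - 18*sqrt(5)) - 46) = -113 - (-19 - 18*sqrt(5)) = -113 + (19 + 18*sqrt(5)) = -94 + 18*sqrt(5)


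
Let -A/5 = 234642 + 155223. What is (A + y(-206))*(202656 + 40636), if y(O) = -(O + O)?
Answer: -474154941596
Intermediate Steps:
y(O) = -2*O
A = -1949325 (A = -5*(234642 + 155223) = -5*389865 = -1949325)
(A + y(-206))*(202656 + 40636) = (-1949325 - 2*(-206))*(202656 + 40636) = (-1949325 + 412)*243292 = -1948913*243292 = -474154941596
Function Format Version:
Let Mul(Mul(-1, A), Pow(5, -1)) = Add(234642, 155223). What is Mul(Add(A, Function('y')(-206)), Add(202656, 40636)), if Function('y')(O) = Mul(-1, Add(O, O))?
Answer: -474154941596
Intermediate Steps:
Function('y')(O) = Mul(-2, O) (Function('y')(O) = Mul(-1, Mul(2, O)) = Mul(-2, O))
A = -1949325 (A = Mul(-5, Add(234642, 155223)) = Mul(-5, 389865) = -1949325)
Mul(Add(A, Function('y')(-206)), Add(202656, 40636)) = Mul(Add(-1949325, Mul(-2, -206)), Add(202656, 40636)) = Mul(Add(-1949325, 412), 243292) = Mul(-1948913, 243292) = -474154941596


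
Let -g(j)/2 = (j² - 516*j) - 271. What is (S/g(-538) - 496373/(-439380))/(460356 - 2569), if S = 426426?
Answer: 62551085791/38001240040339620 ≈ 1.6460e-6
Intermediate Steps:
g(j) = 542 - 2*j² + 1032*j (g(j) = -2*((j² - 516*j) - 271) = -2*(-271 + j² - 516*j) = 542 - 2*j² + 1032*j)
(S/g(-538) - 496373/(-439380))/(460356 - 2569) = (426426/(542 - 2*(-538)² + 1032*(-538)) - 496373/(-439380))/(460356 - 2569) = (426426/(542 - 2*289444 - 555216) - 496373*(-1/439380))/457787 = (426426/(542 - 578888 - 555216) + 496373/439380)*(1/457787) = (426426/(-1133562) + 496373/439380)*(1/457787) = (426426*(-1/1133562) + 496373/439380)*(1/457787) = (-71071/188927 + 496373/439380)*(1/457787) = (62551085791/83010745260)*(1/457787) = 62551085791/38001240040339620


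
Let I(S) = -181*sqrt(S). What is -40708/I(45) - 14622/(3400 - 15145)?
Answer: 4874/3915 + 40708*sqrt(5)/2715 ≈ 34.772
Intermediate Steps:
-40708/I(45) - 14622/(3400 - 15145) = -40708*(-sqrt(5)/2715) - 14622/(3400 - 15145) = -40708*(-sqrt(5)/2715) - 14622/(-11745) = -40708*(-sqrt(5)/2715) - 14622*(-1/11745) = -(-40708)*sqrt(5)/2715 + 4874/3915 = 40708*sqrt(5)/2715 + 4874/3915 = 4874/3915 + 40708*sqrt(5)/2715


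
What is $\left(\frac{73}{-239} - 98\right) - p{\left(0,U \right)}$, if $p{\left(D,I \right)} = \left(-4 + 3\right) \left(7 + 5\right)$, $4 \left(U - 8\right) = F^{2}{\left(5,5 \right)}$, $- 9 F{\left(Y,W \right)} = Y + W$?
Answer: $- \frac{20627}{239} \approx -86.305$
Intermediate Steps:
$F{\left(Y,W \right)} = - \frac{W}{9} - \frac{Y}{9}$ ($F{\left(Y,W \right)} = - \frac{Y + W}{9} = - \frac{W + Y}{9} = - \frac{W}{9} - \frac{Y}{9}$)
$U = \frac{673}{81}$ ($U = 8 + \frac{\left(\left(- \frac{1}{9}\right) 5 - \frac{5}{9}\right)^{2}}{4} = 8 + \frac{\left(- \frac{5}{9} - \frac{5}{9}\right)^{2}}{4} = 8 + \frac{\left(- \frac{10}{9}\right)^{2}}{4} = 8 + \frac{1}{4} \cdot \frac{100}{81} = 8 + \frac{25}{81} = \frac{673}{81} \approx 8.3086$)
$p{\left(D,I \right)} = -12$ ($p{\left(D,I \right)} = \left(-1\right) 12 = -12$)
$\left(\frac{73}{-239} - 98\right) - p{\left(0,U \right)} = \left(\frac{73}{-239} - 98\right) - -12 = \left(73 \left(- \frac{1}{239}\right) - 98\right) + 12 = \left(- \frac{73}{239} - 98\right) + 12 = - \frac{23495}{239} + 12 = - \frac{20627}{239}$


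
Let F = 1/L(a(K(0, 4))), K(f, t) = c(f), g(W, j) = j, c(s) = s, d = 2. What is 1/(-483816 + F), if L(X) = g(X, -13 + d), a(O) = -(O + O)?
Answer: -11/5321977 ≈ -2.0669e-6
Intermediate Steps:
K(f, t) = f
a(O) = -2*O
L(X) = -11 (L(X) = -13 + 2 = -11)
F = -1/11 (F = 1/(-11) = -1/11 ≈ -0.090909)
1/(-483816 + F) = 1/(-483816 - 1/11) = 1/(-5321977/11) = -11/5321977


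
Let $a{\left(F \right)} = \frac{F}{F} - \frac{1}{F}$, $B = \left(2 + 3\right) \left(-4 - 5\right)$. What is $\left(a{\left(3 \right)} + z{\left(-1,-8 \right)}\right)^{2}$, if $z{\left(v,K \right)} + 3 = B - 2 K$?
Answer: $\frac{8836}{9} \approx 981.78$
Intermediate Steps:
$B = -45$ ($B = 5 \left(-9\right) = -45$)
$a{\left(F \right)} = 1 - \frac{1}{F}$
$z{\left(v,K \right)} = -48 - 2 K$ ($z{\left(v,K \right)} = -3 - \left(45 + 2 K\right) = -48 - 2 K$)
$\left(a{\left(3 \right)} + z{\left(-1,-8 \right)}\right)^{2} = \left(\frac{-1 + 3}{3} - 32\right)^{2} = \left(\frac{1}{3} \cdot 2 + \left(-48 + 16\right)\right)^{2} = \left(\frac{2}{3} - 32\right)^{2} = \left(- \frac{94}{3}\right)^{2} = \frac{8836}{9}$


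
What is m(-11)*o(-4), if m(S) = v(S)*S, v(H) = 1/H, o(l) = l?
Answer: -4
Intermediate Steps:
m(S) = 1 (m(S) = S/S = 1)
m(-11)*o(-4) = 1*(-4) = -4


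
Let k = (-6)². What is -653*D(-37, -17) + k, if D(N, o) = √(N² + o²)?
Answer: 36 - 653*√1658 ≈ -26553.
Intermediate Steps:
k = 36
-653*D(-37, -17) + k = -653*√((-37)² + (-17)²) + 36 = -653*√(1369 + 289) + 36 = -653*√1658 + 36 = 36 - 653*√1658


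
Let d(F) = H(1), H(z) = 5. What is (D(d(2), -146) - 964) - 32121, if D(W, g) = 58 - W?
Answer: -33032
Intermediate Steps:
d(F) = 5
(D(d(2), -146) - 964) - 32121 = ((58 - 1*5) - 964) - 32121 = ((58 - 5) - 964) - 32121 = (53 - 964) - 32121 = -911 - 32121 = -33032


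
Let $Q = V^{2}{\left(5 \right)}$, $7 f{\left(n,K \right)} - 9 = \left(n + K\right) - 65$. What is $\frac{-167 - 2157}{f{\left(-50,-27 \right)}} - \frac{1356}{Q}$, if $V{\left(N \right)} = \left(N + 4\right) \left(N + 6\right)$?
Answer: $\frac{7583920}{62073} \approx 122.18$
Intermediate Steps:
$f{\left(n,K \right)} = -8 + \frac{K}{7} + \frac{n}{7}$ ($f{\left(n,K \right)} = \frac{9}{7} + \frac{\left(n + K\right) - 65}{7} = \frac{9}{7} + \frac{\left(K + n\right) - 65}{7} = \frac{9}{7} + \frac{-65 + K + n}{7} = \frac{9}{7} + \left(- \frac{65}{7} + \frac{K}{7} + \frac{n}{7}\right) = -8 + \frac{K}{7} + \frac{n}{7}$)
$V{\left(N \right)} = \left(4 + N\right) \left(6 + N\right)$
$Q = 9801$ ($Q = \left(24 + 5^{2} + 10 \cdot 5\right)^{2} = \left(24 + 25 + 50\right)^{2} = 99^{2} = 9801$)
$\frac{-167 - 2157}{f{\left(-50,-27 \right)}} - \frac{1356}{Q} = \frac{-167 - 2157}{-8 + \frac{1}{7} \left(-27\right) + \frac{1}{7} \left(-50\right)} - \frac{1356}{9801} = \frac{-167 - 2157}{-8 - \frac{27}{7} - \frac{50}{7}} - \frac{452}{3267} = - \frac{2324}{-19} - \frac{452}{3267} = \left(-2324\right) \left(- \frac{1}{19}\right) - \frac{452}{3267} = \frac{2324}{19} - \frac{452}{3267} = \frac{7583920}{62073}$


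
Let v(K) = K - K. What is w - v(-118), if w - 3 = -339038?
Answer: -339035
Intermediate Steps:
v(K) = 0
w = -339035 (w = 3 - 339038 = -339035)
w - v(-118) = -339035 - 1*0 = -339035 + 0 = -339035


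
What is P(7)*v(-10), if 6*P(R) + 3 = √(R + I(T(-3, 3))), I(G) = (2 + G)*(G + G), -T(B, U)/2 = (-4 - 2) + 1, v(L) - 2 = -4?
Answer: 1 - √247/3 ≈ -4.2387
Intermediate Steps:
v(L) = -2 (v(L) = 2 - 4 = -2)
T(B, U) = 10 (T(B, U) = -2*((-4 - 2) + 1) = -2*(-6 + 1) = -2*(-5) = 10)
I(G) = 2*G*(2 + G) (I(G) = (2 + G)*(2*G) = 2*G*(2 + G))
P(R) = -½ + √(240 + R)/6 (P(R) = -½ + √(R + 2*10*(2 + 10))/6 = -½ + √(R + 2*10*12)/6 = -½ + √(R + 240)/6 = -½ + √(240 + R)/6)
P(7)*v(-10) = (-½ + √(240 + 7)/6)*(-2) = (-½ + √247/6)*(-2) = 1 - √247/3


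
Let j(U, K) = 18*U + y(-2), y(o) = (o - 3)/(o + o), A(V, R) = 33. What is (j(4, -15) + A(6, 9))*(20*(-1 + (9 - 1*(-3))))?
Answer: 23375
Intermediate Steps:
y(o) = (-3 + o)/(2*o) (y(o) = (-3 + o)/((2*o)) = (-3 + o)*(1/(2*o)) = (-3 + o)/(2*o))
j(U, K) = 5/4 + 18*U (j(U, K) = 18*U + (1/2)*(-3 - 2)/(-2) = 18*U + (1/2)*(-1/2)*(-5) = 18*U + 5/4 = 5/4 + 18*U)
(j(4, -15) + A(6, 9))*(20*(-1 + (9 - 1*(-3)))) = ((5/4 + 18*4) + 33)*(20*(-1 + (9 - 1*(-3)))) = ((5/4 + 72) + 33)*(20*(-1 + (9 + 3))) = (293/4 + 33)*(20*(-1 + 12)) = 425*(20*11)/4 = (425/4)*220 = 23375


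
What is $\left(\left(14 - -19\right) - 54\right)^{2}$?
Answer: $441$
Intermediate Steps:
$\left(\left(14 - -19\right) - 54\right)^{2} = \left(\left(14 + 19\right) - 54\right)^{2} = \left(33 - 54\right)^{2} = \left(-21\right)^{2} = 441$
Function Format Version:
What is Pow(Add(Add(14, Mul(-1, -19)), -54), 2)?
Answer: 441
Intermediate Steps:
Pow(Add(Add(14, Mul(-1, -19)), -54), 2) = Pow(Add(Add(14, 19), -54), 2) = Pow(Add(33, -54), 2) = Pow(-21, 2) = 441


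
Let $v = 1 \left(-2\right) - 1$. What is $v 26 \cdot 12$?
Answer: $-936$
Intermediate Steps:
$v = -3$ ($v = -2 - 1 = -3$)
$v 26 \cdot 12 = \left(-3\right) 26 \cdot 12 = \left(-78\right) 12 = -936$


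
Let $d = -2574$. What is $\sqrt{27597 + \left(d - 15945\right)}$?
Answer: $\sqrt{9078} \approx 95.279$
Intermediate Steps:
$\sqrt{27597 + \left(d - 15945\right)} = \sqrt{27597 - 18519} = \sqrt{9078}$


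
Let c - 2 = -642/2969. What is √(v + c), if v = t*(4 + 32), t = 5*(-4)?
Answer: 4*I*√395690506/2969 ≈ 26.8*I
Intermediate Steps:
t = -20
v = -720 (v = -20*(4 + 32) = -20*36 = -720)
c = 5296/2969 (c = 2 - 642/2969 = 5296/2969 ≈ 1.7838)
√(v + c) = √(-720 + 5296/2969) = √(-2132384/2969) = 4*I*√395690506/2969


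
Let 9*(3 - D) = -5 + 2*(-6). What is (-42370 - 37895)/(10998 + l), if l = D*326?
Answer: -722385/113326 ≈ -6.3744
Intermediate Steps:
D = 44/9 (D = 3 - (-5 + 2*(-6))/9 = 3 - (-5 - 12)/9 = 3 - ⅑*(-17) = 3 + 17/9 = 44/9 ≈ 4.8889)
l = 14344/9 (l = (44/9)*326 = 14344/9 ≈ 1593.8)
(-42370 - 37895)/(10998 + l) = (-42370 - 37895)/(10998 + 14344/9) = -80265/113326/9 = -80265*9/113326 = -722385/113326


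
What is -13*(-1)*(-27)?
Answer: -351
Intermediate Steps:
-13*(-1)*(-27) = 13*(-27) = -351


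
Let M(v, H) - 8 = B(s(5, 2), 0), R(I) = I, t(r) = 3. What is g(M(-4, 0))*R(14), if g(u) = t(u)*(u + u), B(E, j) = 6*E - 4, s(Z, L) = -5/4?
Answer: -294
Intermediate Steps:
s(Z, L) = -5/4 (s(Z, L) = -5*¼ = -5/4)
B(E, j) = -4 + 6*E
M(v, H) = -7/2 (M(v, H) = 8 + (-4 + 6*(-5/4)) = 8 + (-4 - 15/2) = 8 - 23/2 = -7/2)
g(u) = 6*u (g(u) = 3*(u + u) = 3*(2*u) = 6*u)
g(M(-4, 0))*R(14) = (6*(-7/2))*14 = -21*14 = -294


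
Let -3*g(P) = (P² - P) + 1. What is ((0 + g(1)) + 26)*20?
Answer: 1540/3 ≈ 513.33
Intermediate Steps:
g(P) = -⅓ - P²/3 + P/3 (g(P) = -((P² - P) + 1)/3 = -(1 + P² - P)/3 = -⅓ - P²/3 + P/3)
((0 + g(1)) + 26)*20 = ((0 + (-⅓ - ⅓*1² + (⅓)*1)) + 26)*20 = ((0 + (-⅓ - ⅓*1 + ⅓)) + 26)*20 = ((0 + (-⅓ - ⅓ + ⅓)) + 26)*20 = ((0 - ⅓) + 26)*20 = (-⅓ + 26)*20 = (77/3)*20 = 1540/3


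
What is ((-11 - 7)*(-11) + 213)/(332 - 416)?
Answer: -137/28 ≈ -4.8929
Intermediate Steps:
((-11 - 7)*(-11) + 213)/(332 - 416) = (-18*(-11) + 213)/(-84) = (198 + 213)*(-1/84) = 411*(-1/84) = -137/28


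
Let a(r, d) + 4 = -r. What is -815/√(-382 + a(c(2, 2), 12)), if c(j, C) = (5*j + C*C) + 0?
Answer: 163*I/4 ≈ 40.75*I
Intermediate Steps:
c(j, C) = C² + 5*j (c(j, C) = (5*j + C²) + 0 = (C² + 5*j) + 0 = C² + 5*j)
a(r, d) = -4 - r
-815/√(-382 + a(c(2, 2), 12)) = -815/√(-382 + (-4 - (2² + 5*2))) = -815/√(-382 + (-4 - (4 + 10))) = -815/√(-382 + (-4 - 1*14)) = -815/√(-382 + (-4 - 14)) = -815/√(-382 - 18) = -815*(-I/20) = -(-163)*I/4 = 163*I/4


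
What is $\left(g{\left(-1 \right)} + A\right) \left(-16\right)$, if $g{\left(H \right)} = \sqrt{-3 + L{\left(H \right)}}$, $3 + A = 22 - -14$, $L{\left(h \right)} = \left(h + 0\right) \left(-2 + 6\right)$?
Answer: $-528 - 16 i \sqrt{7} \approx -528.0 - 42.332 i$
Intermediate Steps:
$L{\left(h \right)} = 4 h$ ($L{\left(h \right)} = h 4 = 4 h$)
$A = 33$ ($A = -3 + \left(22 - -14\right) = -3 + \left(22 + 14\right) = -3 + 36 = 33$)
$g{\left(H \right)} = \sqrt{-3 + 4 H}$
$\left(g{\left(-1 \right)} + A\right) \left(-16\right) = \left(\sqrt{-3 + 4 \left(-1\right)} + 33\right) \left(-16\right) = \left(\sqrt{-3 - 4} + 33\right) \left(-16\right) = \left(\sqrt{-7} + 33\right) \left(-16\right) = \left(i \sqrt{7} + 33\right) \left(-16\right) = \left(33 + i \sqrt{7}\right) \left(-16\right) = -528 - 16 i \sqrt{7}$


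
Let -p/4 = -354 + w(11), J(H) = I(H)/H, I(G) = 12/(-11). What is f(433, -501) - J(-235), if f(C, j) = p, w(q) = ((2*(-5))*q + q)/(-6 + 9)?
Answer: 4001568/2585 ≈ 1548.0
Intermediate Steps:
w(q) = -3*q (w(q) = (-10*q + q)/3 = -9*q*(1/3) = -3*q)
I(G) = -12/11 (I(G) = 12*(-1/11) = -12/11)
J(H) = -12/(11*H)
p = 1548 (p = -4*(-354 - 3*11) = -4*(-354 - 33) = -4*(-387) = 1548)
f(C, j) = 1548
f(433, -501) - J(-235) = 1548 - (-12)/(11*(-235)) = 1548 - (-12)*(-1)/(11*235) = 1548 - 1*12/2585 = 1548 - 12/2585 = 4001568/2585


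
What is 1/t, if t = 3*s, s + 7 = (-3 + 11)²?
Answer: 1/171 ≈ 0.0058480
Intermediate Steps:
s = 57 (s = -7 + (-3 + 11)² = -7 + 8² = -7 + 64 = 57)
t = 171 (t = 3*57 = 171)
1/t = 1/171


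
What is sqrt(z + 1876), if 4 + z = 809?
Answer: sqrt(2681) ≈ 51.778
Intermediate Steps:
z = 805 (z = -4 + 809 = 805)
sqrt(z + 1876) = sqrt(805 + 1876) = sqrt(2681)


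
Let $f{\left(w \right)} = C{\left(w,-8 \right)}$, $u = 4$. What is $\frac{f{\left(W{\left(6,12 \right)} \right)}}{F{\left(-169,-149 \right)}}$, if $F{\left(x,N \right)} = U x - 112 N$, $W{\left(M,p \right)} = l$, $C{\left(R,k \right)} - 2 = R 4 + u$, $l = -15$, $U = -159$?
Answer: $- \frac{54}{43559} \approx -0.0012397$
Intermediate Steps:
$C{\left(R,k \right)} = 6 + 4 R$ ($C{\left(R,k \right)} = 2 + \left(R 4 + 4\right) = 2 + \left(4 R + 4\right) = 2 + \left(4 + 4 R\right) = 6 + 4 R$)
$W{\left(M,p \right)} = -15$
$f{\left(w \right)} = 6 + 4 w$
$F{\left(x,N \right)} = - 159 x - 112 N$
$\frac{f{\left(W{\left(6,12 \right)} \right)}}{F{\left(-169,-149 \right)}} = \frac{6 + 4 \left(-15\right)}{\left(-159\right) \left(-169\right) - -16688} = \frac{6 - 60}{26871 + 16688} = - \frac{54}{43559}$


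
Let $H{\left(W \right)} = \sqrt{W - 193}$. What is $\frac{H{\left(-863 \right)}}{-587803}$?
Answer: $- \frac{4 i \sqrt{66}}{587803} \approx - 5.5284 \cdot 10^{-5} i$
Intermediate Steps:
$H{\left(W \right)} = \sqrt{-193 + W}$
$\frac{H{\left(-863 \right)}}{-587803} = \frac{\sqrt{-193 - 863}}{-587803} = \sqrt{-1056} \left(- \frac{1}{587803}\right) = 4 i \sqrt{66} \left(- \frac{1}{587803}\right) = - \frac{4 i \sqrt{66}}{587803}$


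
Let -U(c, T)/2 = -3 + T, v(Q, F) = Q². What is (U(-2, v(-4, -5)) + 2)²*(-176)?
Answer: -101376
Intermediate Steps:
U(c, T) = 6 - 2*T (U(c, T) = -2*(-3 + T) = 6 - 2*T)
(U(-2, v(-4, -5)) + 2)²*(-176) = ((6 - 2*(-4)²) + 2)²*(-176) = ((6 - 2*16) + 2)²*(-176) = ((6 - 32) + 2)²*(-176) = (-26 + 2)²*(-176) = (-24)²*(-176) = 576*(-176) = -101376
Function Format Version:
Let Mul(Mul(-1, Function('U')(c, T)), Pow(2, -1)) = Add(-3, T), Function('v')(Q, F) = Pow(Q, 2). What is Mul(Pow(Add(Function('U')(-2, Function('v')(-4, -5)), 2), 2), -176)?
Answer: -101376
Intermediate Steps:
Function('U')(c, T) = Add(6, Mul(-2, T)) (Function('U')(c, T) = Mul(-2, Add(-3, T)) = Add(6, Mul(-2, T)))
Mul(Pow(Add(Function('U')(-2, Function('v')(-4, -5)), 2), 2), -176) = Mul(Pow(Add(Add(6, Mul(-2, Pow(-4, 2))), 2), 2), -176) = Mul(Pow(Add(Add(6, Mul(-2, 16)), 2), 2), -176) = Mul(Pow(Add(Add(6, -32), 2), 2), -176) = Mul(Pow(Add(-26, 2), 2), -176) = Mul(Pow(-24, 2), -176) = Mul(576, -176) = -101376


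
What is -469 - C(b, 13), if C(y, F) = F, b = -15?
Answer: -482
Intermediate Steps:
-469 - C(b, 13) = -469 - 1*13 = -469 - 13 = -482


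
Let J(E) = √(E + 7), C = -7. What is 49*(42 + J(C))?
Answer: 2058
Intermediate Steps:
J(E) = √(7 + E)
49*(42 + J(C)) = 49*(42 + √(7 - 7)) = 49*(42 + √0) = 49*(42 + 0) = 49*42 = 2058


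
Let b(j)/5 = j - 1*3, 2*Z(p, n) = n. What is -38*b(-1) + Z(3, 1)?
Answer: 1521/2 ≈ 760.50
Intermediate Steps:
Z(p, n) = n/2
b(j) = -15 + 5*j (b(j) = 5*(j - 1*3) = 5*(j - 3) = 5*(-3 + j) = -15 + 5*j)
-38*b(-1) + Z(3, 1) = -38*(-15 + 5*(-1)) + (½)*1 = -38*(-15 - 5) + ½ = -38*(-20) + ½ = 760 + ½ = 1521/2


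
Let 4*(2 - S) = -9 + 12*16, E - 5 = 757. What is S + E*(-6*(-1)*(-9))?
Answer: -164767/4 ≈ -41192.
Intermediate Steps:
E = 762 (E = 5 + 757 = 762)
S = -175/4 (S = 2 - (-9 + 12*16)/4 = 2 - (-9 + 192)/4 = 2 - ¼*183 = 2 - 183/4 = -175/4 ≈ -43.750)
S + E*(-6*(-1)*(-9)) = -175/4 + 762*(-6*(-1)*(-9)) = -175/4 + 762*(6*(-9)) = -175/4 + 762*(-54) = -175/4 - 41148 = -164767/4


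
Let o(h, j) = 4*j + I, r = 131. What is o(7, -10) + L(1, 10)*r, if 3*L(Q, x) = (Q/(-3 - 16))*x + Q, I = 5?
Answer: -272/19 ≈ -14.316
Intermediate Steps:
L(Q, x) = Q/3 - Q*x/57 (L(Q, x) = ((Q/(-3 - 16))*x + Q)/3 = ((Q/(-19))*x + Q)/3 = ((-Q/19)*x + Q)/3 = (-Q*x/19 + Q)/3 = (Q - Q*x/19)/3 = Q/3 - Q*x/57)
o(h, j) = 5 + 4*j (o(h, j) = 4*j + 5 = 5 + 4*j)
o(7, -10) + L(1, 10)*r = (5 + 4*(-10)) + ((1/57)*1*(19 - 1*10))*131 = (5 - 40) + ((1/57)*1*(19 - 10))*131 = -35 + ((1/57)*1*9)*131 = -35 + (3/19)*131 = -35 + 393/19 = -272/19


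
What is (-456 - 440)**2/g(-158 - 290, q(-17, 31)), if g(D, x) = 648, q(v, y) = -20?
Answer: 100352/81 ≈ 1238.9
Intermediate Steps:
(-456 - 440)**2/g(-158 - 290, q(-17, 31)) = (-456 - 440)**2/648 = (-896)**2*(1/648) = 802816*(1/648) = 100352/81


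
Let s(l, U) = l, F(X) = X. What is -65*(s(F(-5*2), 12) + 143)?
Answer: -8645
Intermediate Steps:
-65*(s(F(-5*2), 12) + 143) = -65*(-5*2 + 143) = -65*(-10 + 143) = -65*133 = -8645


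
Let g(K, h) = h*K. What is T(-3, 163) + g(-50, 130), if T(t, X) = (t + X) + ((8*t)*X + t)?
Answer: -10255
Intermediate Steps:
g(K, h) = K*h
T(t, X) = X + 2*t + 8*X*t (T(t, X) = (X + t) + (8*X*t + t) = (X + t) + (t + 8*X*t) = X + 2*t + 8*X*t)
T(-3, 163) + g(-50, 130) = (163 + 2*(-3) + 8*163*(-3)) - 50*130 = (163 - 6 - 3912) - 6500 = -3755 - 6500 = -10255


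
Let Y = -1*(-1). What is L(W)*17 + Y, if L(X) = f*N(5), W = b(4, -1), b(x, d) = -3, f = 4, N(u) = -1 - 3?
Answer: -271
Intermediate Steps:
N(u) = -4
Y = 1
W = -3
L(X) = -16 (L(X) = 4*(-4) = -16)
L(W)*17 + Y = -16*17 + 1 = -272 + 1 = -271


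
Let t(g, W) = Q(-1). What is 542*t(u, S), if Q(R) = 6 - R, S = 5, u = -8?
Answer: 3794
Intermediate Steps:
t(g, W) = 7 (t(g, W) = 6 - 1*(-1) = 6 + 1 = 7)
542*t(u, S) = 542*7 = 3794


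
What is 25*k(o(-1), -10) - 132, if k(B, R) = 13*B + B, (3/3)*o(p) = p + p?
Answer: -832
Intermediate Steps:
o(p) = 2*p (o(p) = p + p = 2*p)
k(B, R) = 14*B
25*k(o(-1), -10) - 132 = 25*(14*(2*(-1))) - 132 = 25*(14*(-2)) - 132 = 25*(-28) - 132 = -700 - 132 = -832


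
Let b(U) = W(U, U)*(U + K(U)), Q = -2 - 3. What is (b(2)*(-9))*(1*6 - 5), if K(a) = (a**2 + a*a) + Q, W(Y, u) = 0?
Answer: 0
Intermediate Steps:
Q = -5
K(a) = -5 + 2*a**2 (K(a) = (a**2 + a*a) - 5 = (a**2 + a**2) - 5 = 2*a**2 - 5 = -5 + 2*a**2)
b(U) = 0 (b(U) = 0*(U + (-5 + 2*U**2)) = 0*(-5 + U + 2*U**2) = 0)
(b(2)*(-9))*(1*6 - 5) = (0*(-9))*(1*6 - 5) = 0*(6 - 5) = 0*1 = 0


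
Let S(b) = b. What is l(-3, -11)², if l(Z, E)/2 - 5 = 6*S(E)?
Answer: 14884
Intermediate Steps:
l(Z, E) = 10 + 12*E (l(Z, E) = 10 + 2*(6*E) = 10 + 12*E)
l(-3, -11)² = (10 + 12*(-11))² = (10 - 132)² = (-122)² = 14884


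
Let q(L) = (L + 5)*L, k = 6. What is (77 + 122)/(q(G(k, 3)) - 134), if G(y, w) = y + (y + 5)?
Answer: 199/240 ≈ 0.82917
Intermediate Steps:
G(y, w) = 5 + 2*y (G(y, w) = y + (5 + y) = 5 + 2*y)
q(L) = L*(5 + L) (q(L) = (5 + L)*L = L*(5 + L))
(77 + 122)/(q(G(k, 3)) - 134) = (77 + 122)/((5 + 2*6)*(5 + (5 + 2*6)) - 134) = 199/((5 + 12)*(5 + (5 + 12)) - 134) = 199/(17*(5 + 17) - 134) = 199/(17*22 - 134) = 199/(374 - 134) = 199/240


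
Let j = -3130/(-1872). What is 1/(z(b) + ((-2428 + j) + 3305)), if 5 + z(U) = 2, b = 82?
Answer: 936/819629 ≈ 0.0011420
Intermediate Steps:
z(U) = -3 (z(U) = -5 + 2 = -3)
j = 1565/936 (j = -3130*(-1/1872) = 1565/936 ≈ 1.6720)
1/(z(b) + ((-2428 + j) + 3305)) = 1/(-3 + ((-2428 + 1565/936) + 3305)) = 1/(-3 + (-2271043/936 + 3305)) = 1/(-3 + 822437/936) = 1/(819629/936) = 936/819629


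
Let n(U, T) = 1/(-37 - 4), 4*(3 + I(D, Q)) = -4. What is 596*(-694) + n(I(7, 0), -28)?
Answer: -16958585/41 ≈ -4.1362e+5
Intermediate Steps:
I(D, Q) = -4 (I(D, Q) = -3 + (¼)*(-4) = -3 - 1 = -4)
n(U, T) = -1/41 (n(U, T) = 1/(-41) = -1/41)
596*(-694) + n(I(7, 0), -28) = 596*(-694) - 1/41 = -413624 - 1/41 = -16958585/41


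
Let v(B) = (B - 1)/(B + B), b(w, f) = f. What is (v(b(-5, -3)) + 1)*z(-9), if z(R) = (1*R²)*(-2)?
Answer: -270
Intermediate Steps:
v(B) = (-1 + B)/(2*B) (v(B) = (-1 + B)/((2*B)) = (-1 + B)*(1/(2*B)) = (-1 + B)/(2*B))
z(R) = -2*R² (z(R) = R²*(-2) = -2*R²)
(v(b(-5, -3)) + 1)*z(-9) = ((½)*(-1 - 3)/(-3) + 1)*(-2*(-9)²) = ((½)*(-⅓)*(-4) + 1)*(-2*81) = (⅔ + 1)*(-162) = (5/3)*(-162) = -270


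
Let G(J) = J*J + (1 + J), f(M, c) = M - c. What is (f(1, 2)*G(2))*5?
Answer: -35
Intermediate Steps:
G(J) = 1 + J + J² (G(J) = J² + (1 + J) = 1 + J + J²)
(f(1, 2)*G(2))*5 = ((1 - 1*2)*(1 + 2 + 2²))*5 = ((1 - 2)*(1 + 2 + 4))*5 = -1*7*5 = -7*5 = -35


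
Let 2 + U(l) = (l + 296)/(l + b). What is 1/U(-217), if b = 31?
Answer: -186/451 ≈ -0.41242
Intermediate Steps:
U(l) = -2 + (296 + l)/(31 + l) (U(l) = -2 + (l + 296)/(l + 31) = -2 + (296 + l)/(31 + l))
1/U(-217) = 1/((234 - 1*(-217))/(31 - 217)) = 1/((234 + 217)/(-186)) = 1/(-1/186*451) = 1/(-451/186) = -186/451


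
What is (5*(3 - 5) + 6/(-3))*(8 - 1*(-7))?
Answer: -180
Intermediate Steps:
(5*(3 - 5) + 6/(-3))*(8 - 1*(-7)) = (5*(-2) + 6*(-⅓))*(8 + 7) = (-10 - 2)*15 = -12*15 = -180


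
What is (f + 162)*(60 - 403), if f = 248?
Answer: -140630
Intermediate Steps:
(f + 162)*(60 - 403) = (248 + 162)*(60 - 403) = 410*(-343) = -140630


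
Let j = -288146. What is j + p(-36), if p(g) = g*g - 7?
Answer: -286857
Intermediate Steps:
p(g) = -7 + g² (p(g) = g² - 7 = -7 + g²)
j + p(-36) = -288146 + (-7 + (-36)²) = -288146 + (-7 + 1296) = -288146 + 1289 = -286857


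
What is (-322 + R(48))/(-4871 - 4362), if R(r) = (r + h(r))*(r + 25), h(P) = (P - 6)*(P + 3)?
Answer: -159548/9233 ≈ -17.280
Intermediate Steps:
h(P) = (-6 + P)*(3 + P)
R(r) = (25 + r)*(-18 + r**2 - 2*r) (R(r) = (r + (-18 + r**2 - 3*r))*(r + 25) = (-18 + r**2 - 2*r)*(25 + r) = (25 + r)*(-18 + r**2 - 2*r))
(-322 + R(48))/(-4871 - 4362) = (-322 + (-450 + 48**3 - 68*48 + 23*48**2))/(-4871 - 4362) = (-322 + (-450 + 110592 - 3264 + 23*2304))/(-9233) = (-322 + (-450 + 110592 - 3264 + 52992))*(-1/9233) = (-322 + 159870)*(-1/9233) = 159548*(-1/9233) = -159548/9233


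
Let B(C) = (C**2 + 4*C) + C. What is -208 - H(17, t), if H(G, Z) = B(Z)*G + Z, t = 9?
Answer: -2359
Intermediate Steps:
B(C) = C**2 + 5*C
H(G, Z) = Z + G*Z*(5 + Z) (H(G, Z) = (Z*(5 + Z))*G + Z = G*Z*(5 + Z) + Z = Z + G*Z*(5 + Z))
-208 - H(17, t) = -208 - 9*(1 + 17*(5 + 9)) = -208 - 9*(1 + 17*14) = -208 - 9*(1 + 238) = -208 - 9*239 = -208 - 1*2151 = -208 - 2151 = -2359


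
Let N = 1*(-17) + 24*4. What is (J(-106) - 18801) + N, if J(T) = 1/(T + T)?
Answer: -3969065/212 ≈ -18722.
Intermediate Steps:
N = 79 (N = -17 + 96 = 79)
J(T) = 1/(2*T)
(J(-106) - 18801) + N = ((½)/(-106) - 18801) + 79 = ((½)*(-1/106) - 18801) + 79 = (-1/212 - 18801) + 79 = -3985813/212 + 79 = -3969065/212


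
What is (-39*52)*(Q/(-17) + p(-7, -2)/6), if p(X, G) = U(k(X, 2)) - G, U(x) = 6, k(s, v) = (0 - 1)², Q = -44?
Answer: -135200/17 ≈ -7952.9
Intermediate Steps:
k(s, v) = 1 (k(s, v) = (-1)² = 1)
p(X, G) = 6 - G
(-39*52)*(Q/(-17) + p(-7, -2)/6) = (-39*52)*(-44/(-17) + (6 - 1*(-2))/6) = -2028*(-44*(-1/17) + (6 + 2)*(⅙)) = -2028*(44/17 + 8*(⅙)) = -2028*(44/17 + 4/3) = -2028*200/51 = -135200/17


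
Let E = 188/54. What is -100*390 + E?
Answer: -1052906/27 ≈ -38997.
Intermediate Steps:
E = 94/27 (E = 188*(1/54) = 94/27 ≈ 3.4815)
-100*390 + E = -100*390 + 94/27 = -39000 + 94/27 = -1052906/27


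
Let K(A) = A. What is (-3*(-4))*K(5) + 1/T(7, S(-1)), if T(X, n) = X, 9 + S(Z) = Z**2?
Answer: 421/7 ≈ 60.143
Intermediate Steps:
S(Z) = -9 + Z**2
(-3*(-4))*K(5) + 1/T(7, S(-1)) = -3*(-4)*5 + 1/7 = 12*5 + 1/7 = 60 + 1/7 = 421/7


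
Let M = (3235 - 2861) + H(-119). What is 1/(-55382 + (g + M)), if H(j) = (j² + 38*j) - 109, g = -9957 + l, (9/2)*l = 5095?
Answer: -9/488725 ≈ -1.8415e-5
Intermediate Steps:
l = 10190/9 (l = (2/9)*5095 = 10190/9 ≈ 1132.2)
g = -79423/9 (g = -9957 + 10190/9 = -79423/9 ≈ -8824.8)
H(j) = -109 + j² + 38*j
M = 9904 (M = (3235 - 2861) + (-109 + (-119)² + 38*(-119)) = 374 + (-109 + 14161 - 4522) = 374 + 9530 = 9904)
1/(-55382 + (g + M)) = 1/(-55382 + (-79423/9 + 9904)) = 1/(-55382 + 9713/9) = 1/(-488725/9) = -9/488725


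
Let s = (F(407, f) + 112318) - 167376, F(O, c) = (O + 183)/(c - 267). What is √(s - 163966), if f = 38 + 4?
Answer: I*√49280990/15 ≈ 468.0*I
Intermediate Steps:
f = 42
F(O, c) = (183 + O)/(-267 + c)
s = -2477728/45 (s = ((183 + 407)/(-267 + 42) + 112318) - 167376 = (590/(-225) + 112318) - 167376 = (-1/225*590 + 112318) - 167376 = (-118/45 + 112318) - 167376 = 5054192/45 - 167376 = -2477728/45 ≈ -55061.)
√(s - 163966) = √(-2477728/45 - 163966) = √(-9856198/45) = I*√49280990/15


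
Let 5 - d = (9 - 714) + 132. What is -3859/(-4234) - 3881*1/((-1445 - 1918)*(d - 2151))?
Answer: 20397673987/22397855766 ≈ 0.91070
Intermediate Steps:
d = 578 (d = 5 - ((9 - 714) + 132) = 5 - (-705 + 132) = 5 - 1*(-573) = 5 + 573 = 578)
-3859/(-4234) - 3881*1/((-1445 - 1918)*(d - 2151)) = -3859/(-4234) - 3881*1/((-1445 - 1918)*(578 - 2151)) = -3859*(-1/4234) - 3881/((-1573*(-3363))) = 3859/4234 - 3881/5289999 = 20397673987/22397855766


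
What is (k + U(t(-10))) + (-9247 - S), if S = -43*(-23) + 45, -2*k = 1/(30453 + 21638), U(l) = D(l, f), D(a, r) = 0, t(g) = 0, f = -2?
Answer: -1071095143/104182 ≈ -10281.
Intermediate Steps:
U(l) = 0
k = -1/104182 (k = -1/(2*(30453 + 21638)) = -½/52091 = -½*1/52091 = -1/104182 ≈ -9.5986e-6)
S = 1034 (S = 989 + 45 = 1034)
(k + U(t(-10))) + (-9247 - S) = (-1/104182 + 0) + (-9247 - 1*1034) = -1/104182 + (-9247 - 1034) = -1/104182 - 10281 = -1071095143/104182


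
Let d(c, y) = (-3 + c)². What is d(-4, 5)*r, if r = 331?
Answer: 16219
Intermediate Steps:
d(-4, 5)*r = (-3 - 4)²*331 = (-7)²*331 = 49*331 = 16219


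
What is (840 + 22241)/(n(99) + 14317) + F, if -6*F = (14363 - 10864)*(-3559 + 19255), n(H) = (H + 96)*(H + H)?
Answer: -484461131887/52927 ≈ -9.1534e+6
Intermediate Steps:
n(H) = 2*H*(96 + H) (n(H) = (96 + H)*(2*H) = 2*H*(96 + H))
F = -9153384 (F = -(14363 - 10864)*(-3559 + 19255)/6 = -3499*15696/6 = -⅙*54920304 = -9153384)
(840 + 22241)/(n(99) + 14317) + F = (840 + 22241)/(2*99*(96 + 99) + 14317) - 9153384 = 23081/(2*99*195 + 14317) - 9153384 = 23081/(38610 + 14317) - 9153384 = 23081/52927 - 9153384 = -484461131887/52927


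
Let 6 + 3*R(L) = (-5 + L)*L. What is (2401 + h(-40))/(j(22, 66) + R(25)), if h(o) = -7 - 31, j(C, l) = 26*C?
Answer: 417/130 ≈ 3.2077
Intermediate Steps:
h(o) = -38
R(L) = -2 + L*(-5 + L)/3 (R(L) = -2 + ((-5 + L)*L)/3 = -2 + (L*(-5 + L))/3 = -2 + L*(-5 + L)/3)
(2401 + h(-40))/(j(22, 66) + R(25)) = (2401 - 38)/(26*22 + (-2 - 5/3*25 + (1/3)*25**2)) = 2363/(572 + (-2 - 125/3 + (1/3)*625)) = 2363/(572 + (-2 - 125/3 + 625/3)) = 2363/(572 + 494/3) = 2363/(2210/3) = 2363*(3/2210) = 417/130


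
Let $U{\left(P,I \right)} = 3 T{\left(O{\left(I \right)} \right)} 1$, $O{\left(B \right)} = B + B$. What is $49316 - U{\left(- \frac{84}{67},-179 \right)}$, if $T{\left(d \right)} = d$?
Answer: $50390$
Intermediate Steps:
$O{\left(B \right)} = 2 B$
$U{\left(P,I \right)} = 6 I$ ($U{\left(P,I \right)} = 3 \cdot 2 I 1 = 6 I 1 = 6 I$)
$49316 - U{\left(- \frac{84}{67},-179 \right)} = 49316 - 6 \left(-179\right) = 49316 - -1074 = 49316 + 1074 = 50390$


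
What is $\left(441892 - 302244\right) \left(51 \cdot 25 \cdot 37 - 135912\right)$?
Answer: $-12391944576$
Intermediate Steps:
$\left(441892 - 302244\right) \left(51 \cdot 25 \cdot 37 - 135912\right) = 139648 \left(1275 \cdot 37 - 135912\right) = 139648 \left(47175 - 135912\right) = 139648 \left(-88737\right) = -12391944576$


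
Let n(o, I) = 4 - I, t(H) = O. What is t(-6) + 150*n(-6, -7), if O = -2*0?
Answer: 1650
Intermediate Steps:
O = 0
t(H) = 0
t(-6) + 150*n(-6, -7) = 0 + 150*(4 - 1*(-7)) = 0 + 150*(4 + 7) = 0 + 150*11 = 0 + 1650 = 1650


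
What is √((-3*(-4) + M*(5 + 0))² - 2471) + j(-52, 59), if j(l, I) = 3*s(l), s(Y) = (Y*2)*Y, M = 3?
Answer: 16224 + I*√1742 ≈ 16224.0 + 41.737*I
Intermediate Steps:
s(Y) = 2*Y² (s(Y) = (2*Y)*Y = 2*Y²)
j(l, I) = 6*l² (j(l, I) = 3*(2*l²) = 6*l²)
√((-3*(-4) + M*(5 + 0))² - 2471) + j(-52, 59) = √((-3*(-4) + 3*(5 + 0))² - 2471) + 6*(-52)² = √((12 + 3*5)² - 2471) + 6*2704 = √((12 + 15)² - 2471) + 16224 = √(27² - 2471) + 16224 = √(729 - 2471) + 16224 = √(-1742) + 16224 = I*√1742 + 16224 = 16224 + I*√1742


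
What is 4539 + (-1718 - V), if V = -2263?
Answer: 5084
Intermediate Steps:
4539 + (-1718 - V) = 4539 + (-1718 - 1*(-2263)) = 4539 + (-1718 + 2263) = 4539 + 545 = 5084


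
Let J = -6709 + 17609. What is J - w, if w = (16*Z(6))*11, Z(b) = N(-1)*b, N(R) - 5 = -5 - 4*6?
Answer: 36244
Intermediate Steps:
N(R) = -24 (N(R) = 5 + (-5 - 4*6) = 5 + (-5 - 24) = 5 - 29 = -24)
Z(b) = -24*b
J = 10900
w = -25344 (w = (16*(-24*6))*11 = (16*(-144))*11 = -2304*11 = -25344)
J - w = 10900 - 1*(-25344) = 10900 + 25344 = 36244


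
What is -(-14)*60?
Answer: 840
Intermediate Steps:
-(-14)*60 = -1*(-840) = 840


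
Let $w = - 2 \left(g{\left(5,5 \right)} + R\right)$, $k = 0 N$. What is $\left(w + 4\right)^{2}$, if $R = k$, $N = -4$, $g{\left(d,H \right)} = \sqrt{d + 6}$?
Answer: $60 - 16 \sqrt{11} \approx 6.934$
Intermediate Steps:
$g{\left(d,H \right)} = \sqrt{6 + d}$
$k = 0$ ($k = 0 \left(-4\right) = 0$)
$R = 0$
$w = - 2 \sqrt{11}$ ($w = - 2 \left(\sqrt{6 + 5} + 0\right) = - 2 \left(\sqrt{11} + 0\right) = - 2 \sqrt{11} \approx -6.6332$)
$\left(w + 4\right)^{2} = \left(- 2 \sqrt{11} + 4\right)^{2} = \left(4 - 2 \sqrt{11}\right)^{2}$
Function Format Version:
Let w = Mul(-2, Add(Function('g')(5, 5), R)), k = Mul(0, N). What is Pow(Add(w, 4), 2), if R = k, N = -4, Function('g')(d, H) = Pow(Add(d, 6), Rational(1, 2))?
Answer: Add(60, Mul(-16, Pow(11, Rational(1, 2)))) ≈ 6.9340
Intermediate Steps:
Function('g')(d, H) = Pow(Add(6, d), Rational(1, 2))
k = 0 (k = Mul(0, -4) = 0)
R = 0
w = Mul(-2, Pow(11, Rational(1, 2))) (w = Mul(-2, Add(Pow(Add(6, 5), Rational(1, 2)), 0)) = Mul(-2, Add(Pow(11, Rational(1, 2)), 0)) = Mul(-2, Pow(11, Rational(1, 2))) ≈ -6.6332)
Pow(Add(w, 4), 2) = Pow(Add(Mul(-2, Pow(11, Rational(1, 2))), 4), 2) = Pow(Add(4, Mul(-2, Pow(11, Rational(1, 2)))), 2)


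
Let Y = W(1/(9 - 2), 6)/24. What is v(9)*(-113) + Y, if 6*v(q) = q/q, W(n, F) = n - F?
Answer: -3205/168 ≈ -19.077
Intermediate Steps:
Y = -41/168 (Y = (1/(9 - 2) - 1*6)/24 = (1/7 - 6)*(1/24) = (⅐ - 6)*(1/24) = -41/7*1/24 = -41/168 ≈ -0.24405)
v(q) = ⅙ (v(q) = (q/q)/6 = (⅙)*1 = ⅙)
v(9)*(-113) + Y = (⅙)*(-113) - 41/168 = -113/6 - 41/168 = -3205/168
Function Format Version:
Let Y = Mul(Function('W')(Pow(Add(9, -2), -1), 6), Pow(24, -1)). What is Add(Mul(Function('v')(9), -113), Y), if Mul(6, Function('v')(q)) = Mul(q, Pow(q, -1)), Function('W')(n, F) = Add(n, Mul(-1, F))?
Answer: Rational(-3205, 168) ≈ -19.077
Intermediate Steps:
Y = Rational(-41, 168) (Y = Mul(Add(Pow(Add(9, -2), -1), Mul(-1, 6)), Pow(24, -1)) = Mul(Add(Pow(7, -1), -6), Rational(1, 24)) = Mul(Add(Rational(1, 7), -6), Rational(1, 24)) = Mul(Rational(-41, 7), Rational(1, 24)) = Rational(-41, 168) ≈ -0.24405)
Function('v')(q) = Rational(1, 6) (Function('v')(q) = Mul(Rational(1, 6), Mul(q, Pow(q, -1))) = Mul(Rational(1, 6), 1) = Rational(1, 6))
Add(Mul(Function('v')(9), -113), Y) = Add(Mul(Rational(1, 6), -113), Rational(-41, 168)) = Add(Rational(-113, 6), Rational(-41, 168)) = Rational(-3205, 168)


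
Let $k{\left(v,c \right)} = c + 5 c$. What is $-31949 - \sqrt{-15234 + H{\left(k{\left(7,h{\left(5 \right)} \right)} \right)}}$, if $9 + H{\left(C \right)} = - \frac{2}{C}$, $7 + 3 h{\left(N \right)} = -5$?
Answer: $-31949 - \frac{i \sqrt{548745}}{6} \approx -31949.0 - 123.46 i$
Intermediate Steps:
$h{\left(N \right)} = -4$ ($h{\left(N \right)} = - \frac{7}{3} + \frac{1}{3} \left(-5\right) = - \frac{7}{3} - \frac{5}{3} = -4$)
$k{\left(v,c \right)} = 6 c$
$H{\left(C \right)} = -9 - \frac{2}{C}$
$-31949 - \sqrt{-15234 + H{\left(k{\left(7,h{\left(5 \right)} \right)} \right)}} = -31949 - \sqrt{-15234 - \left(9 + \frac{2}{6 \left(-4\right)}\right)} = -31949 - \sqrt{-15234 - \left(9 + \frac{2}{-24}\right)} = -31949 - \sqrt{-15234 - \frac{107}{12}} = -31949 - \sqrt{- \frac{182915}{12}} = -31949 - \frac{i \sqrt{548745}}{6}$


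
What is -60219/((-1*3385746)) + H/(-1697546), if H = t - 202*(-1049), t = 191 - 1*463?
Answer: -34127075579/319303309962 ≈ -0.10688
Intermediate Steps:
t = -272 (t = 191 - 463 = -272)
H = 211626 (H = -272 - 202*(-1049) = -272 + 211898 = 211626)
-60219/((-1*3385746)) + H/(-1697546) = -60219/((-1*3385746)) + 211626/(-1697546) = -60219/(-3385746) + 211626*(-1/1697546) = -60219*(-1/3385746) - 105813/848773 = 6691/376194 - 105813/848773 = -34127075579/319303309962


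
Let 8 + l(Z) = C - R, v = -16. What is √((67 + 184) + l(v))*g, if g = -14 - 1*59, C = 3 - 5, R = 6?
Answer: -73*√235 ≈ -1119.1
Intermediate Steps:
C = -2
l(Z) = -16 (l(Z) = -8 + (-2 - 1*6) = -8 + (-2 - 6) = -8 - 8 = -16)
g = -73 (g = -14 - 59 = -73)
√((67 + 184) + l(v))*g = √((67 + 184) - 16)*(-73) = √(251 - 16)*(-73) = √235*(-73) = -73*√235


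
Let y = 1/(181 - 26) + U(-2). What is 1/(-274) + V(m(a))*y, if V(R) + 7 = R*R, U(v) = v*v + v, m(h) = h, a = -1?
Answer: -511439/42470 ≈ -12.042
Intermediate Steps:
U(v) = v + v**2 (U(v) = v**2 + v = v + v**2)
V(R) = -7 + R**2 (V(R) = -7 + R*R = -7 + R**2)
y = 311/155 (y = 1/(181 - 26) - 2*(1 - 2) = 1/155 - 2*(-1) = 1/155 + 2 = 311/155 ≈ 2.0065)
1/(-274) + V(m(a))*y = 1/(-274) + (-7 + (-1)**2)*(311/155) = -1/274 + (-7 + 1)*(311/155) = -1/274 - 6*311/155 = -1/274 - 1866/155 = -511439/42470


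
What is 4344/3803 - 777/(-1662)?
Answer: 3391553/2106862 ≈ 1.6098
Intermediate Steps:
4344/3803 - 777/(-1662) = 4344*(1/3803) - 777*(-1/1662) = 4344/3803 + 259/554 = 3391553/2106862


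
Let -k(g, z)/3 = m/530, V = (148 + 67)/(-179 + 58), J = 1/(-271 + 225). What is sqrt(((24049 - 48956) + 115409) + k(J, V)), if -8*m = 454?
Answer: sqrt(101688408130)/1060 ≈ 300.84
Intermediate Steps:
m = -227/4 (m = -1/8*454 = -227/4 ≈ -56.750)
J = -1/46 (J = 1/(-46) = -1/46 ≈ -0.021739)
V = -215/121 (V = 215/(-121) = 215*(-1/121) = -215/121 ≈ -1.7769)
k(g, z) = 681/2120 (k(g, z) = -(-681)/(4*530) = -3*(-227/2120) = 681/2120)
sqrt(((24049 - 48956) + 115409) + k(J, V)) = sqrt(((24049 - 48956) + 115409) + 681/2120) = sqrt((-24907 + 115409) + 681/2120) = sqrt(90502 + 681/2120) = sqrt(191864921/2120) = sqrt(101688408130)/1060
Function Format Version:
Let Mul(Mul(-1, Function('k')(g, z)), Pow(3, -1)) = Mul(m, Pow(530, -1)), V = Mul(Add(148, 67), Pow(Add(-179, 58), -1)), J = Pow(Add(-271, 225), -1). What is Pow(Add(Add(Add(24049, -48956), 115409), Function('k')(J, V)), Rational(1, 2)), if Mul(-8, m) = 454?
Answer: Mul(Rational(1, 1060), Pow(101688408130, Rational(1, 2))) ≈ 300.84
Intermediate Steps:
m = Rational(-227, 4) (m = Mul(Rational(-1, 8), 454) = Rational(-227, 4) ≈ -56.750)
J = Rational(-1, 46) (J = Pow(-46, -1) = Rational(-1, 46) ≈ -0.021739)
V = Rational(-215, 121) (V = Mul(215, Pow(-121, -1)) = Mul(215, Rational(-1, 121)) = Rational(-215, 121) ≈ -1.7769)
Function('k')(g, z) = Rational(681, 2120) (Function('k')(g, z) = Mul(-3, Mul(Rational(-227, 4), Pow(530, -1))) = Mul(-3, Mul(Rational(-227, 4), Rational(1, 530))) = Mul(-3, Rational(-227, 2120)) = Rational(681, 2120))
Pow(Add(Add(Add(24049, -48956), 115409), Function('k')(J, V)), Rational(1, 2)) = Pow(Add(Add(Add(24049, -48956), 115409), Rational(681, 2120)), Rational(1, 2)) = Pow(Add(Add(-24907, 115409), Rational(681, 2120)), Rational(1, 2)) = Pow(Add(90502, Rational(681, 2120)), Rational(1, 2)) = Pow(Rational(191864921, 2120), Rational(1, 2)) = Mul(Rational(1, 1060), Pow(101688408130, Rational(1, 2)))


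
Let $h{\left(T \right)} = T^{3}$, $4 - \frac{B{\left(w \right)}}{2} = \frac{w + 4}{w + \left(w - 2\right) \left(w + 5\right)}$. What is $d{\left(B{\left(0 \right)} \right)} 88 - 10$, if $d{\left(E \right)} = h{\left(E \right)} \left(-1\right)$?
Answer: $- \frac{7497442}{125} \approx -59980.0$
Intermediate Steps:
$B{\left(w \right)} = 8 - \frac{2 \left(4 + w\right)}{w + \left(-2 + w\right) \left(5 + w\right)}$ ($B{\left(w \right)} = 8 - 2 \frac{w + 4}{w + \left(w - 2\right) \left(w + 5\right)} = 8 - 2 \frac{4 + w}{w + \left(-2 + w\right) \left(5 + w\right)} = 8 - \frac{2 \left(4 + w\right)}{w + \left(-2 + w\right) \left(5 + w\right)}$)
$d{\left(E \right)} = - E^{3}$ ($d{\left(E \right)} = E^{3} \left(-1\right) = - E^{3}$)
$d{\left(B{\left(0 \right)} \right)} 88 - 10 = - \left(\frac{2 \left(-44 + 4 \cdot 0^{2} + 15 \cdot 0\right)}{-10 + 0^{2} + 4 \cdot 0}\right)^{3} \cdot 88 - 10 = - \left(\frac{2 \left(-44 + 4 \cdot 0 + 0\right)}{-10 + 0 + 0}\right)^{3} \cdot 88 - 10 = - \left(\frac{2 \left(-44 + 0 + 0\right)}{-10}\right)^{3} \cdot 88 - 10 = - \left(2 \left(- \frac{1}{10}\right) \left(-44\right)\right)^{3} \cdot 88 - 10 = - \left(\frac{44}{5}\right)^{3} \cdot 88 - 10 = \left(-1\right) \frac{85184}{125} \cdot 88 - 10 = \left(- \frac{85184}{125}\right) 88 - 10 = - \frac{7496192}{125} - 10 = - \frac{7497442}{125}$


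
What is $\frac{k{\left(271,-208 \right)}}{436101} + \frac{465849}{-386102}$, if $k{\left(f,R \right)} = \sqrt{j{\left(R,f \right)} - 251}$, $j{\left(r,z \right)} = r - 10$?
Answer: $- \frac{465849}{386102} + \frac{i \sqrt{469}}{436101} \approx -1.2065 + 4.9659 \cdot 10^{-5} i$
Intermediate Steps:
$j{\left(r,z \right)} = -10 + r$ ($j{\left(r,z \right)} = r - 10 = -10 + r$)
$k{\left(f,R \right)} = \sqrt{-261 + R}$ ($k{\left(f,R \right)} = \sqrt{\left(-10 + R\right) - 251} = \sqrt{-261 + R}$)
$\frac{k{\left(271,-208 \right)}}{436101} + \frac{465849}{-386102} = \frac{\sqrt{-261 - 208}}{436101} + \frac{465849}{-386102} = \sqrt{-469} \cdot \frac{1}{436101} + 465849 \left(- \frac{1}{386102}\right) = i \sqrt{469} \cdot \frac{1}{436101} - \frac{465849}{386102} = \frac{i \sqrt{469}}{436101} - \frac{465849}{386102} = - \frac{465849}{386102} + \frac{i \sqrt{469}}{436101}$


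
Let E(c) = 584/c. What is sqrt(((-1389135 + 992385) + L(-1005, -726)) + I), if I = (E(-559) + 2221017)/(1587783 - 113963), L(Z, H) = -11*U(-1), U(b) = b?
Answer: 3*I*sqrt(7480200709630095210205)/411932690 ≈ 629.87*I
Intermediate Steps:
L(Z, H) = 11 (L(Z, H) = -11*(-1) = 11)
I = 1241547919/823865380 (I = (584/(-559) + 2221017)/(1587783 - 113963) = (584*(-1/559) + 2221017)/1473820 = (-584/559 + 2221017)*(1/1473820) = (1241547919/559)*(1/1473820) = 1241547919/823865380 ≈ 1.5070)
sqrt(((-1389135 + 992385) + L(-1005, -726)) + I) = sqrt(((-1389135 + 992385) + 11) + 1241547919/823865380) = sqrt((-396750 + 11) + 1241547919/823865380) = sqrt(-396739 + 1241547919/823865380) = sqrt(-326858285447901/823865380) = 3*I*sqrt(7480200709630095210205)/411932690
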